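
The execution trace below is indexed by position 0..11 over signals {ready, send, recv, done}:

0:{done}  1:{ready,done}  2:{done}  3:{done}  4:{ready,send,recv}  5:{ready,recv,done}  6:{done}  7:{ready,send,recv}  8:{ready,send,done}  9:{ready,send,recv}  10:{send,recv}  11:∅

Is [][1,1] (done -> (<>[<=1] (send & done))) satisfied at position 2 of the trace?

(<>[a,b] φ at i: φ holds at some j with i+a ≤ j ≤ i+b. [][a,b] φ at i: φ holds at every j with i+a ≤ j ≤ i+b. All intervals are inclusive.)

Check (done -> (<>[<=1] (send & done))) at every j in [3,3]:
  j=3: antecedent true; consequent fails (none in [3,4]) → ✗
Fails at j=3 → formula fails.

Does not hold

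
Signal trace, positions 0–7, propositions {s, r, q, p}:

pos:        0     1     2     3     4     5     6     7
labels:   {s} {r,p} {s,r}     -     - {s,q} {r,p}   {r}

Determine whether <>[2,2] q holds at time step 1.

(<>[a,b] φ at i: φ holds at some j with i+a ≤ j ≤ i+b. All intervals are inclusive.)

Check q at each j in [3,3]:
  j=3: false
No position in the window satisfies it → formula fails.

False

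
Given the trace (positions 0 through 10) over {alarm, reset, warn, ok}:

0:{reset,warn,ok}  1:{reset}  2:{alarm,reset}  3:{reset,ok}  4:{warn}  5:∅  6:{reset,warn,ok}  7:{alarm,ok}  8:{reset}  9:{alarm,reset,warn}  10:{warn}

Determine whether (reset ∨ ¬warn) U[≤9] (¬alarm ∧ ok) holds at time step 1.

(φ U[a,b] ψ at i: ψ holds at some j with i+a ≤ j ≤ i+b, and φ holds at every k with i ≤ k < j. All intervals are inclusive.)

Yes

Need some j in [1,10] with (¬alarm ∧ ok), and (reset ∨ ¬warn) at every k in [1,j-1].
  j=1: (¬alarm ∧ ok) false.
  j=2: (¬alarm ∧ ok) false.
  j=3: (¬alarm ∧ ok) holds; (reset ∨ ¬warn) holds at every k in [1,2] → satisfied.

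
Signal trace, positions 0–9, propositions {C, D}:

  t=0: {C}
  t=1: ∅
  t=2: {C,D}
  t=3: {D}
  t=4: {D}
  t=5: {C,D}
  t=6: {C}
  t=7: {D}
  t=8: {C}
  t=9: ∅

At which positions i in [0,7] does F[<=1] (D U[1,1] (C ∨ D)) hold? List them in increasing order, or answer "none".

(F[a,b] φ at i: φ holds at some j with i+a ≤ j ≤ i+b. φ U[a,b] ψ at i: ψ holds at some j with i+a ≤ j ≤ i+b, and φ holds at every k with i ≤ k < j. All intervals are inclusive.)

1, 2, 3, 4, 5, 6, 7

Evaluate at each i in [0,7]:
  i=0: ✗ (none in [0,1])
  i=1: ✓ (witness j=2)
  i=2: ✓ (witness j=2)
  i=3: ✓ (witness j=3)
  i=4: ✓ (witness j=4)
  i=5: ✓ (witness j=5)
  i=6: ✓ (witness j=7)
  i=7: ✓ (witness j=7)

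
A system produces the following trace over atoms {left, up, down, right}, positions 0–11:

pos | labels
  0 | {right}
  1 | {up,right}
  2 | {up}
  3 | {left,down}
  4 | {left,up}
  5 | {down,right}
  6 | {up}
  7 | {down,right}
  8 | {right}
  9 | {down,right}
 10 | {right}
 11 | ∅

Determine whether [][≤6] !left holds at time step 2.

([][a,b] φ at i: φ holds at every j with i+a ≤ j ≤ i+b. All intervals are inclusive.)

Check !left at every j in [2,8]:
  j=2: true
  j=3: false
  j=4: false
  j=5: true
  j=6: true
  j=7: true
  j=8: true
Fails at j=3 → formula fails.

False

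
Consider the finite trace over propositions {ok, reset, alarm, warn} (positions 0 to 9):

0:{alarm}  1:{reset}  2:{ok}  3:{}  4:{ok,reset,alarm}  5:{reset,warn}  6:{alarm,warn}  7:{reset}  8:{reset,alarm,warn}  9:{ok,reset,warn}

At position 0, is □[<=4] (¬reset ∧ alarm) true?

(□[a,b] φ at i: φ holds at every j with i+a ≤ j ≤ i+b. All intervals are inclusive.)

Does not hold

Check (¬reset ∧ alarm) at every j in [0,4]:
  j=0: true
  j=1: false
  j=2: false
  j=3: false
  j=4: false
Fails at j=1 → formula fails.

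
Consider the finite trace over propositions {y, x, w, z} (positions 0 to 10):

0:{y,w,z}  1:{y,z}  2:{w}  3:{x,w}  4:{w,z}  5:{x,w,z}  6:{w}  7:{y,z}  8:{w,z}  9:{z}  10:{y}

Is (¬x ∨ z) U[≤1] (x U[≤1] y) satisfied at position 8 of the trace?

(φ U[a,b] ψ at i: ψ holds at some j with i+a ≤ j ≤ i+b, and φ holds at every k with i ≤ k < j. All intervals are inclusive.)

No

Need some j in [8,9] with (x U[≤1] y), and (¬x ∨ z) at every k in [8,j-1].
  j=8: (x U[≤1] y) — fails.
  j=9: (x U[≤1] y) — fails.
No j in the window works → until fails.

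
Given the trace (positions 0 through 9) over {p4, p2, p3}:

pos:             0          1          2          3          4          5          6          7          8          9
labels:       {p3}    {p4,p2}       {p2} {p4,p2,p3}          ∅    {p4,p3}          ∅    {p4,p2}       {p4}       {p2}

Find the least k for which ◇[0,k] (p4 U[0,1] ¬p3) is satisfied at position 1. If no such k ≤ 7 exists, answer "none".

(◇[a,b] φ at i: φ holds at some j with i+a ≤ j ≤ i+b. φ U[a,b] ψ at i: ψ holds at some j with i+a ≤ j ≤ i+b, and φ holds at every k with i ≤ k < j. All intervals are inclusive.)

0

Scan j = 1,2,… for (p4 U[0,1] ¬p3):
  j=1: holds
First hit at j=1, so smallest k = 1-1 = 0.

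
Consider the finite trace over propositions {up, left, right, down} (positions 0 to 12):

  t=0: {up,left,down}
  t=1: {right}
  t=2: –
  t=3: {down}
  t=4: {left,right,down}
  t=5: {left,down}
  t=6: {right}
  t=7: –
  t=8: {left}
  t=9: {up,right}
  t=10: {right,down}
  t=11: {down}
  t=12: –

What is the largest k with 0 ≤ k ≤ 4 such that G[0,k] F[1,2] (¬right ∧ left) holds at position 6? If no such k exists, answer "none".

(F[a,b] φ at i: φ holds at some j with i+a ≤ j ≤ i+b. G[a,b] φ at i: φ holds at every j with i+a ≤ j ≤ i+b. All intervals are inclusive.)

F[1,2] (¬right ∧ left) must hold from j=6 onward; find where it first fails.
  j=6: holds
  j=7: holds
  j=8: fails
Holds on [6,7], so largest k = 1.

1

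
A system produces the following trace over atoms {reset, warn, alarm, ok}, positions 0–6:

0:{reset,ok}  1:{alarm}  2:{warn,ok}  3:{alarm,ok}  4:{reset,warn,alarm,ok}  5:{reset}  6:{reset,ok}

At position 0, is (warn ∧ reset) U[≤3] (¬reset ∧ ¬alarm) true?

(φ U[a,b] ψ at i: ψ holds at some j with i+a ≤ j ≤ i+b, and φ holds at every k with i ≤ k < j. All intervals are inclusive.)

No

Need some j in [0,3] with (¬reset ∧ ¬alarm), and (warn ∧ reset) at every k in [0,j-1].
  j=0: (¬reset ∧ ¬alarm) false.
  j=1: (¬reset ∧ ¬alarm) false.
  j=2: (¬reset ∧ ¬alarm) holds, but (warn ∧ reset) fails at k=0 → not this j.
  j=3: (¬reset ∧ ¬alarm) false.
No j in the window works → until fails.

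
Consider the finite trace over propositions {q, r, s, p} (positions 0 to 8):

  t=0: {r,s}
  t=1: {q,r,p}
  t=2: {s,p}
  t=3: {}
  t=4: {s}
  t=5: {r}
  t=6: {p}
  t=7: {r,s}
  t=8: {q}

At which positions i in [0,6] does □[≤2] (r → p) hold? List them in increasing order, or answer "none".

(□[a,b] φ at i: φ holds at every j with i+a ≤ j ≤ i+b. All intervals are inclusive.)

Evaluate at each i in [0,6]:
  i=0: ✗ (fails at j=0)
  i=1: ✓ (all of [1,3])
  i=2: ✓ (all of [2,4])
  i=3: ✗ (fails at j=5)
  i=4: ✗ (fails at j=5)
  i=5: ✗ (fails at j=5)
  i=6: ✗ (fails at j=7)

1, 2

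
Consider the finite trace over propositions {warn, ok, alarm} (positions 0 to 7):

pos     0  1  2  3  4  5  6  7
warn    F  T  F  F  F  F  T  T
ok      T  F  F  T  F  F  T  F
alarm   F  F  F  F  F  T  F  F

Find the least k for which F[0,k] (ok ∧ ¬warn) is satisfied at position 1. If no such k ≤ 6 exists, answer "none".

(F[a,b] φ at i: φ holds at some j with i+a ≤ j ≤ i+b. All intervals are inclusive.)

Scan j = 1,2,… for (ok ∧ ¬warn):
  j=1: fails
  j=2: fails
  j=3: holds
First hit at j=3, so smallest k = 3-1 = 2.

2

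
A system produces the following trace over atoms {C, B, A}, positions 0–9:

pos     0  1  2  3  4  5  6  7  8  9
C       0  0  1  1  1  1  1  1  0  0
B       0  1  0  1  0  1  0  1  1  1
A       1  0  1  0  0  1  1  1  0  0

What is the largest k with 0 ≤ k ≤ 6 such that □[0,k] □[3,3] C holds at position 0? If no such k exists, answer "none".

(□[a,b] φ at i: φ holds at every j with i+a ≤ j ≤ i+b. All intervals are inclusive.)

□[3,3] C must hold from j=0 onward; find where it first fails.
  j=0: holds
  j=1: holds
  j=2: holds
  j=3: holds
  j=4: holds
  j=5: fails
Holds on [0,4], so largest k = 4.

4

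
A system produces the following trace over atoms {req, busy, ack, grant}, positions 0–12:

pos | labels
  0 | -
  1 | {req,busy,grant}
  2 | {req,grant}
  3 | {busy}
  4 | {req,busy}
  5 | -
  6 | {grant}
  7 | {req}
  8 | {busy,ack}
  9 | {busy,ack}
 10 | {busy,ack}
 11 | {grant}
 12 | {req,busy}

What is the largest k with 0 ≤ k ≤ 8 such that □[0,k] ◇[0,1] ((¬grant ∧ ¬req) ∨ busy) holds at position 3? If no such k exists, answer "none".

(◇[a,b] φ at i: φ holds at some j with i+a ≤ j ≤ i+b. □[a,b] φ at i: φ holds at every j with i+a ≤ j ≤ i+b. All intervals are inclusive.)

2

◇[0,1] ((¬grant ∧ ¬req) ∨ busy) must hold from j=3 onward; find where it first fails.
  j=3: holds
  j=4: holds
  j=5: holds
  j=6: fails
Holds on [3,5], so largest k = 2.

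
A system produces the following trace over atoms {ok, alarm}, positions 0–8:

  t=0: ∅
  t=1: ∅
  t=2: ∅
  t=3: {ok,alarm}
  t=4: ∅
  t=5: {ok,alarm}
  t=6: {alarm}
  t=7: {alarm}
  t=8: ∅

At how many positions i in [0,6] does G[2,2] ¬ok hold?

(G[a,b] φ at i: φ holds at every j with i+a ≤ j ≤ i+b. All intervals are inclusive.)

5

Evaluate at each i in [0,6]:
  i=0: ✓ (all of [2,2])
  i=1: ✗ (fails at j=3)
  i=2: ✓ (all of [4,4])
  i=3: ✗ (fails at j=5)
  i=4: ✓ (all of [6,6])
  i=5: ✓ (all of [7,7])
  i=6: ✓ (all of [8,8])
Positions where it holds: {0, 2, 4, 5, 6} → 5.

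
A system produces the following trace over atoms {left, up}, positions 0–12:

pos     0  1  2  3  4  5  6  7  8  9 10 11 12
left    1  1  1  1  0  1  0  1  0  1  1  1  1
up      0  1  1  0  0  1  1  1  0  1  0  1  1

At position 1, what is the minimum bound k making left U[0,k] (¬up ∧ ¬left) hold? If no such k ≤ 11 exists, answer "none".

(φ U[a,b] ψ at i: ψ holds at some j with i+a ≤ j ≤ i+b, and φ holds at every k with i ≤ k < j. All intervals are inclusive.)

3

Need earliest j ≥ 1 with (¬up ∧ ¬left), and left at every k in [1,j-1].
  j=1: rhs fails.
  j=2: rhs fails.
  j=3: rhs fails.
  j=4: rhs holds; lhs holds on [1,3]. k = 3.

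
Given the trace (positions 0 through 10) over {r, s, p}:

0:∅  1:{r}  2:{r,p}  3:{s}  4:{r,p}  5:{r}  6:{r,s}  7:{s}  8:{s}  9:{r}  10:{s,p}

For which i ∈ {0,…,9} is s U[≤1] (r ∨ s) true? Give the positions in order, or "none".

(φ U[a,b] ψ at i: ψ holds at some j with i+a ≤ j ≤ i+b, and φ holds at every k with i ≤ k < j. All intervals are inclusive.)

Evaluate at each i in [0,9]:
  i=0: ✗ (lhs fails at k=0 before rhs at j=1)
  i=1: ✓ (rhs at j=1)
  i=2: ✓ (rhs at j=2)
  i=3: ✓ (rhs at j=3)
  i=4: ✓ (rhs at j=4)
  i=5: ✓ (rhs at j=5)
  i=6: ✓ (rhs at j=6)
  i=7: ✓ (rhs at j=7)
  i=8: ✓ (rhs at j=8)
  i=9: ✓ (rhs at j=9)

1, 2, 3, 4, 5, 6, 7, 8, 9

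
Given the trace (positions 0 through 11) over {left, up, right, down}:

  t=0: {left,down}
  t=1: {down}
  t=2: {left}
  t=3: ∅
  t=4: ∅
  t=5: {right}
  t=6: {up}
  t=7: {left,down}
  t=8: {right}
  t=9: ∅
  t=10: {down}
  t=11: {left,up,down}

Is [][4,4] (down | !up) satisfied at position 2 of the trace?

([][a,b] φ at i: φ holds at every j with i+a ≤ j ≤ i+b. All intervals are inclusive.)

Check (down | !up) at every j in [6,6]:
  j=6: false
Fails at j=6 → formula fails.

False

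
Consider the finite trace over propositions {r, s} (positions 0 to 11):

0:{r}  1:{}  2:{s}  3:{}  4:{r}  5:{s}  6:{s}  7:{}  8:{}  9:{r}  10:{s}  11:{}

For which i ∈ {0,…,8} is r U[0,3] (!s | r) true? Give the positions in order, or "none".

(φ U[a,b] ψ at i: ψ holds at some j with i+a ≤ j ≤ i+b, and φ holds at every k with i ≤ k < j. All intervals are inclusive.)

Evaluate at each i in [0,8]:
  i=0: ✓ (rhs at j=0)
  i=1: ✓ (rhs at j=1)
  i=2: ✗ (lhs fails at k=2 before rhs at j=3)
  i=3: ✓ (rhs at j=3)
  i=4: ✓ (rhs at j=4)
  i=5: ✗ (lhs fails at k=5 before rhs at j=7)
  i=6: ✗ (lhs fails at k=6 before rhs at j=7)
  i=7: ✓ (rhs at j=7)
  i=8: ✓ (rhs at j=8)

0, 1, 3, 4, 7, 8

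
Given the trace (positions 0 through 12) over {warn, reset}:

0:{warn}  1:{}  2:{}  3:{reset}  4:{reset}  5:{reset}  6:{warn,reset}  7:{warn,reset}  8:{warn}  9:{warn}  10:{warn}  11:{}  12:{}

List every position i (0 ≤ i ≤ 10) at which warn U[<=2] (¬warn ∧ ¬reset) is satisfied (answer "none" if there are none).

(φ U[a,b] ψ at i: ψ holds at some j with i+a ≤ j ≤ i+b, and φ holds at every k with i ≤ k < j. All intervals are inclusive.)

0, 1, 2, 9, 10

Evaluate at each i in [0,10]:
  i=0: ✓ (rhs at j=1; lhs holds on [0,0])
  i=1: ✓ (rhs at j=1)
  i=2: ✓ (rhs at j=2)
  i=3: ✗ (no rhs in [3,5])
  i=4: ✗ (no rhs in [4,6])
  i=5: ✗ (no rhs in [5,7])
  i=6: ✗ (no rhs in [6,8])
  i=7: ✗ (no rhs in [7,9])
  i=8: ✗ (no rhs in [8,10])
  i=9: ✓ (rhs at j=11; lhs holds on [9,10])
  i=10: ✓ (rhs at j=11; lhs holds on [10,10])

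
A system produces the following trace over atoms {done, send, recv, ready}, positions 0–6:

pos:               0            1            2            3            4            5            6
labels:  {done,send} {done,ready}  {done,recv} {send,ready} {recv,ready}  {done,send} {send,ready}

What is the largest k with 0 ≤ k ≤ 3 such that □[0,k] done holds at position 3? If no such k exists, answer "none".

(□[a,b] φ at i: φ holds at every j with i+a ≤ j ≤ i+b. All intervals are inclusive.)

done must hold from j=3 onward; find where it first fails.
  j=3: fails → no k works.

none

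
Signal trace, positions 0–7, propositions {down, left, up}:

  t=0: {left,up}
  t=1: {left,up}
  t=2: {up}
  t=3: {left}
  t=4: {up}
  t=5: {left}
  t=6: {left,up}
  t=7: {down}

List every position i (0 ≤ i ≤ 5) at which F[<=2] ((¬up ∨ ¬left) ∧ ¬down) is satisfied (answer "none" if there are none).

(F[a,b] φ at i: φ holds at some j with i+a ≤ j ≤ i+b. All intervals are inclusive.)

0, 1, 2, 3, 4, 5

Evaluate at each i in [0,5]:
  i=0: ✓ (witness j=2)
  i=1: ✓ (witness j=2)
  i=2: ✓ (witness j=2)
  i=3: ✓ (witness j=3)
  i=4: ✓ (witness j=4)
  i=5: ✓ (witness j=5)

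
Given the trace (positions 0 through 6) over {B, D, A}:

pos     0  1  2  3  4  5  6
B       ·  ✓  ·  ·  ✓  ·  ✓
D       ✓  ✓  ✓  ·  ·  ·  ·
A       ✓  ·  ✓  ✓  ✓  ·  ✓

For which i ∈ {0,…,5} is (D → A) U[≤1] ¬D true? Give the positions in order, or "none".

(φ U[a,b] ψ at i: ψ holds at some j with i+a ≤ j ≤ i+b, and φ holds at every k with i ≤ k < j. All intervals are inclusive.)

2, 3, 4, 5

Evaluate at each i in [0,5]:
  i=0: ✗ (no rhs in [0,1])
  i=1: ✗ (no rhs in [1,2])
  i=2: ✓ (rhs at j=3; lhs holds on [2,2])
  i=3: ✓ (rhs at j=3)
  i=4: ✓ (rhs at j=4)
  i=5: ✓ (rhs at j=5)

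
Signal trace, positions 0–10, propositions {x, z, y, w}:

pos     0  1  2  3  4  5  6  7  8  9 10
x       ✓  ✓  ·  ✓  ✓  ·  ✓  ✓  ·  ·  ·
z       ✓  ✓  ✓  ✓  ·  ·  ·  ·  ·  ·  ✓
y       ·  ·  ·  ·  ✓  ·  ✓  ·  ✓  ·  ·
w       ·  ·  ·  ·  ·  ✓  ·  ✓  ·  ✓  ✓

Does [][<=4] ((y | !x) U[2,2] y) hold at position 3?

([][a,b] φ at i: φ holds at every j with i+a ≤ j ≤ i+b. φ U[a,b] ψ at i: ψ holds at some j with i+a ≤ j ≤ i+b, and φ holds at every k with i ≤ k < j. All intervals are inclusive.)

Does not hold

Check ((y | !x) U[2,2] y) at every j in [3,7]:
  j=3: fails
  j=4: holds
  j=5: fails
  j=6: fails
  j=7: fails
Fails at j=3 → formula fails.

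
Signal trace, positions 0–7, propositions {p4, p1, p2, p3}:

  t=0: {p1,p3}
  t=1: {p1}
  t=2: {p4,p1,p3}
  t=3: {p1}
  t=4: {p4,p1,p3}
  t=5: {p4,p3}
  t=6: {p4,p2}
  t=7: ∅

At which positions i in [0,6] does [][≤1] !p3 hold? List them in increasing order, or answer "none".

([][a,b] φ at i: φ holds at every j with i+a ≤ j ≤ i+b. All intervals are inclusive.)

Evaluate at each i in [0,6]:
  i=0: ✗ (fails at j=0)
  i=1: ✗ (fails at j=2)
  i=2: ✗ (fails at j=2)
  i=3: ✗ (fails at j=4)
  i=4: ✗ (fails at j=4)
  i=5: ✗ (fails at j=5)
  i=6: ✓ (all of [6,7])

6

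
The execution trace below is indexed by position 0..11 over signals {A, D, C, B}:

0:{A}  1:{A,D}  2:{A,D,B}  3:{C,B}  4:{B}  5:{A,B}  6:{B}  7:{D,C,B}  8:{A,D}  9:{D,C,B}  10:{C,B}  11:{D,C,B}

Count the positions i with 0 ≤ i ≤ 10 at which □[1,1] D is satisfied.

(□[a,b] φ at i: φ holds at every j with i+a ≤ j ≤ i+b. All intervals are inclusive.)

Evaluate at each i in [0,10]:
  i=0: ✓ (all of [1,1])
  i=1: ✓ (all of [2,2])
  i=2: ✗ (fails at j=3)
  i=3: ✗ (fails at j=4)
  i=4: ✗ (fails at j=5)
  i=5: ✗ (fails at j=6)
  i=6: ✓ (all of [7,7])
  i=7: ✓ (all of [8,8])
  i=8: ✓ (all of [9,9])
  i=9: ✗ (fails at j=10)
  i=10: ✓ (all of [11,11])
Positions where it holds: {0, 1, 6, 7, 8, 10} → 6.

6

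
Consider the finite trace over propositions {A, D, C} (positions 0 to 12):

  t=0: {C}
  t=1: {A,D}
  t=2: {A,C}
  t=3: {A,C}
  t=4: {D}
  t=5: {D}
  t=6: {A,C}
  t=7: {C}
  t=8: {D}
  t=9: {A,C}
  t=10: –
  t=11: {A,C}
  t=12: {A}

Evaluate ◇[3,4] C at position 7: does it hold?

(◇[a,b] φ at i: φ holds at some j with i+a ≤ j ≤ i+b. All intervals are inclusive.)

Check C at each j in [10,11]:
  j=10: false
  j=11: true
Found at j=11 → formula holds.

Holds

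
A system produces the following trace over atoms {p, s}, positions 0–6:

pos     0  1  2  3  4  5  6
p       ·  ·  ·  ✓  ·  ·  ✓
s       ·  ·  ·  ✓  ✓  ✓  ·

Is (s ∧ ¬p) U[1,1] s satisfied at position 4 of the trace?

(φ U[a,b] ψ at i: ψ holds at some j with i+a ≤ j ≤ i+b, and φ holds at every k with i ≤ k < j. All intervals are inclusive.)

Need some j in [5,5] with s, and (s ∧ ¬p) at every k in [4,j-1].
  j=5: s holds; (s ∧ ¬p) holds at every k in [4,4] → satisfied.

True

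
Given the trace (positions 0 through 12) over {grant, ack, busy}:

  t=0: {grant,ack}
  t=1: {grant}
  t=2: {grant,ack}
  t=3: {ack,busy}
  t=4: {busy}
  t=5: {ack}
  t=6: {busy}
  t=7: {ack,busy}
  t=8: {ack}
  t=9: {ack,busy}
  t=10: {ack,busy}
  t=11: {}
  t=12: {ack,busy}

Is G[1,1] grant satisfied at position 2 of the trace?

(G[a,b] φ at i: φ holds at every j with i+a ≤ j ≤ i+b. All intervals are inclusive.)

False

Check grant at every j in [3,3]:
  j=3: false
Fails at j=3 → formula fails.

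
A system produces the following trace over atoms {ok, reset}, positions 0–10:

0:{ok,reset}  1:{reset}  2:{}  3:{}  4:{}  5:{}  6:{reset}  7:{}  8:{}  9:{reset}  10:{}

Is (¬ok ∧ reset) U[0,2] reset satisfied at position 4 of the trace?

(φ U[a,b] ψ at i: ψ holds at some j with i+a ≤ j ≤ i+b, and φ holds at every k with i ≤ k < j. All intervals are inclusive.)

False

Need some j in [4,6] with reset, and (¬ok ∧ reset) at every k in [4,j-1].
  j=4: reset false.
  j=5: reset false.
  j=6: reset holds, but (¬ok ∧ reset) fails at k=4 → not this j.
No j in the window works → until fails.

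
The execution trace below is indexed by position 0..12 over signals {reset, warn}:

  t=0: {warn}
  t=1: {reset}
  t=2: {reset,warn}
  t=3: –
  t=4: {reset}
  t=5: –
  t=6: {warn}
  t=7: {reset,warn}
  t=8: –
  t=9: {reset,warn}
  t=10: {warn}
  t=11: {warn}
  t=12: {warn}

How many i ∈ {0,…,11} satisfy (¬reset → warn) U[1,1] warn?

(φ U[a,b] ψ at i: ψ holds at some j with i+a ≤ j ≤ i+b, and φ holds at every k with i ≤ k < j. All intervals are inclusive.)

5

Evaluate at each i in [0,11]:
  i=0: ✗ (no rhs in [1,1])
  i=1: ✓ (rhs at j=2; lhs holds on [1,1])
  i=2: ✗ (no rhs in [3,3])
  i=3: ✗ (no rhs in [4,4])
  i=4: ✗ (no rhs in [5,5])
  i=5: ✗ (lhs fails at k=5 before rhs at j=6)
  i=6: ✓ (rhs at j=7; lhs holds on [6,6])
  i=7: ✗ (no rhs in [8,8])
  i=8: ✗ (lhs fails at k=8 before rhs at j=9)
  i=9: ✓ (rhs at j=10; lhs holds on [9,9])
  i=10: ✓ (rhs at j=11; lhs holds on [10,10])
  i=11: ✓ (rhs at j=12; lhs holds on [11,11])
Positions where it holds: {1, 6, 9, 10, 11} → 5.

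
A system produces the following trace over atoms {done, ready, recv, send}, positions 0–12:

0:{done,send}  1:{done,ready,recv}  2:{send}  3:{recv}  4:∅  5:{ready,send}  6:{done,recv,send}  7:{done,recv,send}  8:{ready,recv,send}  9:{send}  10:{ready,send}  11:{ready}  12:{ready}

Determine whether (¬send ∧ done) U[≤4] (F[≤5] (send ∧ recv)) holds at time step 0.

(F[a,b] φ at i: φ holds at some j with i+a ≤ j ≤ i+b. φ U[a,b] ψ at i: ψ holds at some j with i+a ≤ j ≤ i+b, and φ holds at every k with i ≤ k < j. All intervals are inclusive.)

False

Need some j in [0,4] with F[≤5] (send ∧ recv), and (¬send ∧ done) at every k in [0,j-1].
  j=0: F[≤5] (send ∧ recv) — fails (none in [0,5]).
  j=1: F[≤5] (send ∧ recv) holds, but (¬send ∧ done) fails at k=0 → not this j.
  j=2: F[≤5] (send ∧ recv) holds, but (¬send ∧ done) fails at k=0 → not this j.
  j=3: F[≤5] (send ∧ recv) holds, but (¬send ∧ done) fails at k=0 → not this j.
  j=4: F[≤5] (send ∧ recv) holds, but (¬send ∧ done) fails at k=0 → not this j.
No j in the window works → until fails.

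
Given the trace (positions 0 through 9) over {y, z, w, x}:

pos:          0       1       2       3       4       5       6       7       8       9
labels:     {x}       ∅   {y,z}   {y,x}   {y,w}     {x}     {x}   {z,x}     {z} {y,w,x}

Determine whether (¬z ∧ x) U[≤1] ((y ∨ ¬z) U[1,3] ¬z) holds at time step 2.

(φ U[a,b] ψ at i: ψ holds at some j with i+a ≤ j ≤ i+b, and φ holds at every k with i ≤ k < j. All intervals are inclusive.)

Need some j in [2,3] with ((y ∨ ¬z) U[1,3] ¬z), and (¬z ∧ x) at every k in [2,j-1].
  j=2: ((y ∨ ¬z) U[1,3] ¬z) holds; no prefix to check → satisfied.

Yes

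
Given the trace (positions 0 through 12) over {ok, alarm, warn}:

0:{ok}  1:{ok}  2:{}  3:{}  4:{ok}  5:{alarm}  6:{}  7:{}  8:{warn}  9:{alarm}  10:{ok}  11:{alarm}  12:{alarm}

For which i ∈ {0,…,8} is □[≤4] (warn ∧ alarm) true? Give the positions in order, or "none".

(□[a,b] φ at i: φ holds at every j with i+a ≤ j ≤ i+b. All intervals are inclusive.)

none

Evaluate at each i in [0,8]:
  i=0: ✗ (fails at j=0)
  i=1: ✗ (fails at j=1)
  i=2: ✗ (fails at j=2)
  i=3: ✗ (fails at j=3)
  i=4: ✗ (fails at j=4)
  i=5: ✗ (fails at j=5)
  i=6: ✗ (fails at j=6)
  i=7: ✗ (fails at j=7)
  i=8: ✗ (fails at j=8)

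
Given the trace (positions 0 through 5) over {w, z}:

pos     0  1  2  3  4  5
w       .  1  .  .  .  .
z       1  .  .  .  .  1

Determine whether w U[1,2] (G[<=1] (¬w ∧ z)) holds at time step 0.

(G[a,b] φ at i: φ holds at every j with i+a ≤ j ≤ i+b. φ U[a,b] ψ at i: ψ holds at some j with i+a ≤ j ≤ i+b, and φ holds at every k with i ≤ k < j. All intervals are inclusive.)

Need some j in [1,2] with G[<=1] (¬w ∧ z), and w at every k in [0,j-1].
  j=1: G[<=1] (¬w ∧ z) — fails at 1.
  j=2: G[<=1] (¬w ∧ z) — fails at 2.
No j in the window works → until fails.

No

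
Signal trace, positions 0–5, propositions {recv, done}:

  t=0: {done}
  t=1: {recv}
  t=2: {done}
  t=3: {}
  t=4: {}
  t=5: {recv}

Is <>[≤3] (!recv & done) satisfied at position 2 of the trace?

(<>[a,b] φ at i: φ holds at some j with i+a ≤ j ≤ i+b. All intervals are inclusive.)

Check (!recv & done) at each j in [2,5]:
  j=2: true
  j=3: false
  j=4: false
  j=5: false
Found at j=2 → formula holds.

Yes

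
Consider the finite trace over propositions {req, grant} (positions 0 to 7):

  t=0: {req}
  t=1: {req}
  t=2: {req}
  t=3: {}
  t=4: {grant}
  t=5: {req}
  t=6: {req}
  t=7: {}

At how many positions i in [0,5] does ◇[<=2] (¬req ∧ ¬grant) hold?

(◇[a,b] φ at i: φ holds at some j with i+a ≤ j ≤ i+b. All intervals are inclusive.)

4

Evaluate at each i in [0,5]:
  i=0: ✗ (none in [0,2])
  i=1: ✓ (witness j=3)
  i=2: ✓ (witness j=3)
  i=3: ✓ (witness j=3)
  i=4: ✗ (none in [4,6])
  i=5: ✓ (witness j=7)
Positions where it holds: {1, 2, 3, 5} → 4.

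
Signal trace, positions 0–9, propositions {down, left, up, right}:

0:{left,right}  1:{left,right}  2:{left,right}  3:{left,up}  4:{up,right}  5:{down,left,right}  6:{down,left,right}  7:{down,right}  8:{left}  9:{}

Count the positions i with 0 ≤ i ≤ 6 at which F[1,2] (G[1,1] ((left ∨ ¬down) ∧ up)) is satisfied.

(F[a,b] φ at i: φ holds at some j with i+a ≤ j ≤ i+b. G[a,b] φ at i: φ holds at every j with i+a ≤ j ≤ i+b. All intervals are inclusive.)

Evaluate at each i in [0,6]:
  i=0: ✓ (witness j=2)
  i=1: ✓ (witness j=2)
  i=2: ✓ (witness j=3)
  i=3: ✗ (none in [4,5])
  i=4: ✗ (none in [5,6])
  i=5: ✗ (none in [6,7])
  i=6: ✗ (none in [7,8])
Positions where it holds: {0, 1, 2} → 3.

3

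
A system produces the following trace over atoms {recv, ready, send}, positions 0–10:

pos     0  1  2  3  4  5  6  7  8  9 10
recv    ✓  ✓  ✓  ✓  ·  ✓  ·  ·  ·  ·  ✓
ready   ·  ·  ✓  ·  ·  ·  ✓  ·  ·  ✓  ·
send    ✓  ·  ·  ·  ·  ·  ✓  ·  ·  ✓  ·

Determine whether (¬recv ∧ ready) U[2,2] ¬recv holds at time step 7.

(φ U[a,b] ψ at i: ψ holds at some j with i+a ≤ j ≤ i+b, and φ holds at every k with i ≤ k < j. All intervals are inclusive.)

Need some j in [9,9] with ¬recv, and (¬recv ∧ ready) at every k in [7,j-1].
  j=9: ¬recv holds, but (¬recv ∧ ready) fails at k=7 → not this j.
No j in the window works → until fails.

Does not hold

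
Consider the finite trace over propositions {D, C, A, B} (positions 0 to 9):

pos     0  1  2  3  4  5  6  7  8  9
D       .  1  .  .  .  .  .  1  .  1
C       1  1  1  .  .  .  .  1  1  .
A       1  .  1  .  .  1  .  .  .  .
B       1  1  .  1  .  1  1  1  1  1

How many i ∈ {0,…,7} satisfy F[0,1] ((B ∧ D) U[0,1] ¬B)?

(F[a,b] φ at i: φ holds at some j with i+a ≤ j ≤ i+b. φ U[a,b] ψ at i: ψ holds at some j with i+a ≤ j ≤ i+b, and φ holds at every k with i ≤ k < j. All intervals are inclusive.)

Evaluate at each i in [0,7]:
  i=0: ✓ (witness j=1)
  i=1: ✓ (witness j=1)
  i=2: ✓ (witness j=2)
  i=3: ✓ (witness j=4)
  i=4: ✓ (witness j=4)
  i=5: ✗ (none in [5,6])
  i=6: ✗ (none in [6,7])
  i=7: ✗ (none in [7,8])
Positions where it holds: {0, 1, 2, 3, 4} → 5.

5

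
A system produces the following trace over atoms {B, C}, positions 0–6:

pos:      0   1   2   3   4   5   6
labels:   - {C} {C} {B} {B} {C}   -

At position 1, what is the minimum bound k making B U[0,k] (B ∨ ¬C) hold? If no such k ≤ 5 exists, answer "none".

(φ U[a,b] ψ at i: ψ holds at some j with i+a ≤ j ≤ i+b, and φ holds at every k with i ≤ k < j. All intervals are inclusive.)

none

Need earliest j ≥ 1 with (B ∨ ¬C), and B at every k in [1,j-1].
  j=1: rhs fails.
  j=2: rhs fails.
  j=3: rhs holds but lhs fails at k=1.
  j=4: rhs holds but lhs fails at k=1.
  j=5: rhs fails.
  j=6: rhs holds but lhs fails at k=1.
No witness within the range → none.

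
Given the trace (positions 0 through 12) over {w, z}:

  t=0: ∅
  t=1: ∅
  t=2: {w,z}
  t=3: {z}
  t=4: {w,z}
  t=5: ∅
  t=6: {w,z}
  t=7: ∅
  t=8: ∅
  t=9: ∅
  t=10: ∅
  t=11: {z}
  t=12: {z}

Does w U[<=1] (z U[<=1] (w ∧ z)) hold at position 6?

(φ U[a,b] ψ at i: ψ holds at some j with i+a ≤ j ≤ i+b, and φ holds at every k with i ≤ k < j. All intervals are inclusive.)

True

Need some j in [6,7] with (z U[<=1] (w ∧ z)), and w at every k in [6,j-1].
  j=6: (z U[<=1] (w ∧ z)) holds; no prefix to check → satisfied.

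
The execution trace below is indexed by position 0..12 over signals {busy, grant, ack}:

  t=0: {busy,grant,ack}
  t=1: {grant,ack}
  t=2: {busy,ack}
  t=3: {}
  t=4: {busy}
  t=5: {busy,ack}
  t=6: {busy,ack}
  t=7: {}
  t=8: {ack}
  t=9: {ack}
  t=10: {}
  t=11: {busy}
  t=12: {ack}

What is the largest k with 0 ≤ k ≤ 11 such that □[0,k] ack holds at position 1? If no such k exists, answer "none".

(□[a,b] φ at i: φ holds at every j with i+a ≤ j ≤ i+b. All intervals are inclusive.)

ack must hold from j=1 onward; find where it first fails.
  j=1: holds
  j=2: holds
  j=3: fails
Holds on [1,2], so largest k = 1.

1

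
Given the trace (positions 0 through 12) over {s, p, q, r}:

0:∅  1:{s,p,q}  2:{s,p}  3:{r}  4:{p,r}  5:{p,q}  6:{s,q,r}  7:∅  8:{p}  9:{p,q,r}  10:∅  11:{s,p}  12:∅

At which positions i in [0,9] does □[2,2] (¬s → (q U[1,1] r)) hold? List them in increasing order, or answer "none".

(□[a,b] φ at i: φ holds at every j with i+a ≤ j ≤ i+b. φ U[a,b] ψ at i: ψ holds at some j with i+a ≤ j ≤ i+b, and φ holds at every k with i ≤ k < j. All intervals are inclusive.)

Evaluate at each i in [0,9]:
  i=0: ✓ (all of [2,2])
  i=1: ✗ (fails at j=3)
  i=2: ✗ (fails at j=4)
  i=3: ✓ (all of [5,5])
  i=4: ✓ (all of [6,6])
  i=5: ✗ (fails at j=7)
  i=6: ✗ (fails at j=8)
  i=7: ✗ (fails at j=9)
  i=8: ✗ (fails at j=10)
  i=9: ✓ (all of [11,11])

0, 3, 4, 9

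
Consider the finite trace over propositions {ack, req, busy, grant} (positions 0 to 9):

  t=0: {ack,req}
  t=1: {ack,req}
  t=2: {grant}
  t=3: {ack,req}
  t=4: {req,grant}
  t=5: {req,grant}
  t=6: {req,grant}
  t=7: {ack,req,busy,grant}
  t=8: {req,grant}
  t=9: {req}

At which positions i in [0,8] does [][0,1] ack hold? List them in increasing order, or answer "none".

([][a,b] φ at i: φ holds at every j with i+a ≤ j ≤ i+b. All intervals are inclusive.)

0

Evaluate at each i in [0,8]:
  i=0: ✓ (all of [0,1])
  i=1: ✗ (fails at j=2)
  i=2: ✗ (fails at j=2)
  i=3: ✗ (fails at j=4)
  i=4: ✗ (fails at j=4)
  i=5: ✗ (fails at j=5)
  i=6: ✗ (fails at j=6)
  i=7: ✗ (fails at j=8)
  i=8: ✗ (fails at j=8)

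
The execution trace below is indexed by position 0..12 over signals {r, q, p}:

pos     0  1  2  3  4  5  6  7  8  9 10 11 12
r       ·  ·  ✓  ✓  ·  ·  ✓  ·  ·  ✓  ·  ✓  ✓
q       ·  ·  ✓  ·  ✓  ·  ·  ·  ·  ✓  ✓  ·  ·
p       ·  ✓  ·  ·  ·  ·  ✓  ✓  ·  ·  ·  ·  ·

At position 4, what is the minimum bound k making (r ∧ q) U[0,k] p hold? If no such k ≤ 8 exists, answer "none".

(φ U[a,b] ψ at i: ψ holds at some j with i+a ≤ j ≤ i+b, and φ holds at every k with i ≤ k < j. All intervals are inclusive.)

Need earliest j ≥ 4 with p, and (r ∧ q) at every k in [4,j-1].
  j=4: rhs fails.
  j=5: rhs fails.
  j=6: rhs holds but lhs fails at k=4.
  j=7: rhs holds but lhs fails at k=4.
  j=8: rhs fails.
  j=9: rhs fails.
  j=10: rhs fails.
  j=11: rhs fails.
  j=12: rhs fails.
No witness within the range → none.

none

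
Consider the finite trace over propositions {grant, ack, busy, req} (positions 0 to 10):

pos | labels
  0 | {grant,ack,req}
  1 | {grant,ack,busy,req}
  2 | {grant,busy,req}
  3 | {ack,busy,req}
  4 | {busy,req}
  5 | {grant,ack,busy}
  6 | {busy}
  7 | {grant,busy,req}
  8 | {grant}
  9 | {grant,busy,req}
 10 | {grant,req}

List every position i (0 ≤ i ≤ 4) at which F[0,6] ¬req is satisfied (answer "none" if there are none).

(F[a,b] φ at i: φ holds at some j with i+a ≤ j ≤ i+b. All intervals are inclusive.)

Evaluate at each i in [0,4]:
  i=0: ✓ (witness j=5)
  i=1: ✓ (witness j=5)
  i=2: ✓ (witness j=5)
  i=3: ✓ (witness j=5)
  i=4: ✓ (witness j=5)

0, 1, 2, 3, 4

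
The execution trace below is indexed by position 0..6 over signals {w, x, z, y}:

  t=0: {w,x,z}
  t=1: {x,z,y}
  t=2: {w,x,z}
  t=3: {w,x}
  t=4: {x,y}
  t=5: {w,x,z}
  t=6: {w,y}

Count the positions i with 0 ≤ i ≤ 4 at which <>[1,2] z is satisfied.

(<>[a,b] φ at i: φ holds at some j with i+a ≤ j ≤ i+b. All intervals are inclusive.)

4

Evaluate at each i in [0,4]:
  i=0: ✓ (witness j=1)
  i=1: ✓ (witness j=2)
  i=2: ✗ (none in [3,4])
  i=3: ✓ (witness j=5)
  i=4: ✓ (witness j=5)
Positions where it holds: {0, 1, 3, 4} → 4.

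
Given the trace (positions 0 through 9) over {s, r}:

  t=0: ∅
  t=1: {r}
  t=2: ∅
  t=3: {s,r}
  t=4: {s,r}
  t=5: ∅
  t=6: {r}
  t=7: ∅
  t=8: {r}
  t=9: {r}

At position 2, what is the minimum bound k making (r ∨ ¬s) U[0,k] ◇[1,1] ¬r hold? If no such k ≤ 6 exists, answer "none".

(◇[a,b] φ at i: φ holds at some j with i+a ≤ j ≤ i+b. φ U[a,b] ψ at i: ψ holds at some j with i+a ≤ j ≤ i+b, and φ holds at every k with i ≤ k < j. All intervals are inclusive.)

2

Need earliest j ≥ 2 with ◇[1,1] ¬r, and (r ∨ ¬s) at every k in [2,j-1].
  j=2: rhs fails.
  j=3: rhs fails.
  j=4: rhs holds; lhs holds on [2,3]. k = 2.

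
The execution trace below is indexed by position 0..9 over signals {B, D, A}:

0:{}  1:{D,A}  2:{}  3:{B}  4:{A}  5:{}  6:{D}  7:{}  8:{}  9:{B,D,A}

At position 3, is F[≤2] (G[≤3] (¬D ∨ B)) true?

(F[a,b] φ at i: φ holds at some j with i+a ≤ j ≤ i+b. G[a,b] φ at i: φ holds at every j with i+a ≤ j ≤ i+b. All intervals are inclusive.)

Does not hold

Check G[≤3] (¬D ∨ B) at each j in [3,5]:
  j=3: fails at 6
  j=4: fails at 6
  j=5: fails at 6
No position in the window satisfies it → formula fails.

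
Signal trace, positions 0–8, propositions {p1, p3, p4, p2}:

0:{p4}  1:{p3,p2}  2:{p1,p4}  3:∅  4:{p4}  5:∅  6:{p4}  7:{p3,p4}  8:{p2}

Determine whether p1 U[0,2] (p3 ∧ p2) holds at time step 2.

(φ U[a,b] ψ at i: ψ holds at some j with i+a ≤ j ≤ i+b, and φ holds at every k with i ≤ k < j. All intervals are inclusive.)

Need some j in [2,4] with (p3 ∧ p2), and p1 at every k in [2,j-1].
  j=2: (p3 ∧ p2) false.
  j=3: (p3 ∧ p2) false.
  j=4: (p3 ∧ p2) false.
No j in the window works → until fails.

False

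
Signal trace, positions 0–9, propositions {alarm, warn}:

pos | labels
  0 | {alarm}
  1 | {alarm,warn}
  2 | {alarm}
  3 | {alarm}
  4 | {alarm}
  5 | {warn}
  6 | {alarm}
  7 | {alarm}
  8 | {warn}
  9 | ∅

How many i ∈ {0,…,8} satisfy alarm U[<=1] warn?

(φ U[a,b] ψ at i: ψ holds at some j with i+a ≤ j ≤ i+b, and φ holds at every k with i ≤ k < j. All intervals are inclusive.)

Evaluate at each i in [0,8]:
  i=0: ✓ (rhs at j=1; lhs holds on [0,0])
  i=1: ✓ (rhs at j=1)
  i=2: ✗ (no rhs in [2,3])
  i=3: ✗ (no rhs in [3,4])
  i=4: ✓ (rhs at j=5; lhs holds on [4,4])
  i=5: ✓ (rhs at j=5)
  i=6: ✗ (no rhs in [6,7])
  i=7: ✓ (rhs at j=8; lhs holds on [7,7])
  i=8: ✓ (rhs at j=8)
Positions where it holds: {0, 1, 4, 5, 7, 8} → 6.

6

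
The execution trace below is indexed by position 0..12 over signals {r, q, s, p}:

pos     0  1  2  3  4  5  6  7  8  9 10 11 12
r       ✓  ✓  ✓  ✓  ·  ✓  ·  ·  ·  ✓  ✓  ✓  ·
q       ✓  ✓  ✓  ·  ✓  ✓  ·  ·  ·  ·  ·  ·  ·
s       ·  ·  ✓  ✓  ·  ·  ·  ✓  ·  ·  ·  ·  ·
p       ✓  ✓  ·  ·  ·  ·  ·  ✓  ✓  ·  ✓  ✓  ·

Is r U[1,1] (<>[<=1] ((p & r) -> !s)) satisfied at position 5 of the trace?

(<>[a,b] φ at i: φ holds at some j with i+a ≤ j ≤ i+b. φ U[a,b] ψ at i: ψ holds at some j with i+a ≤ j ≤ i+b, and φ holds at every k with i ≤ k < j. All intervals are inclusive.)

True

Need some j in [6,6] with <>[<=1] ((p & r) -> !s), and r at every k in [5,j-1].
  j=6: <>[<=1] ((p & r) -> !s) holds; r holds at every k in [5,5] → satisfied.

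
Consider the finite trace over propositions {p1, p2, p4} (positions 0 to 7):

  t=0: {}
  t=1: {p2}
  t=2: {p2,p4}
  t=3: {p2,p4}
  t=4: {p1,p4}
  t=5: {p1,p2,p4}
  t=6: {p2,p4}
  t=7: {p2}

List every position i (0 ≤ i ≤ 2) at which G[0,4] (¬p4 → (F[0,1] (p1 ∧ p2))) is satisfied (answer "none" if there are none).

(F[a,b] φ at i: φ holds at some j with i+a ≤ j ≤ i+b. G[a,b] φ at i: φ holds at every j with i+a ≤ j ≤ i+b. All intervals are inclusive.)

2

Evaluate at each i in [0,2]:
  i=0: ✗ (fails at j=0)
  i=1: ✗ (fails at j=1)
  i=2: ✓ (all of [2,6])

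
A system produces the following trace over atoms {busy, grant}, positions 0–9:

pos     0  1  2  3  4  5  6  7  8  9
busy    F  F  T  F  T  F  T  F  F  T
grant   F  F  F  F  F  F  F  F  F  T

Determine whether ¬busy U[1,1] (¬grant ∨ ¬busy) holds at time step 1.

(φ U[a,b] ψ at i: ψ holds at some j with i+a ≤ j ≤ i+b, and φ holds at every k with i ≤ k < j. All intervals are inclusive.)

Need some j in [2,2] with (¬grant ∨ ¬busy), and ¬busy at every k in [1,j-1].
  j=2: (¬grant ∨ ¬busy) holds; ¬busy holds at every k in [1,1] → satisfied.

True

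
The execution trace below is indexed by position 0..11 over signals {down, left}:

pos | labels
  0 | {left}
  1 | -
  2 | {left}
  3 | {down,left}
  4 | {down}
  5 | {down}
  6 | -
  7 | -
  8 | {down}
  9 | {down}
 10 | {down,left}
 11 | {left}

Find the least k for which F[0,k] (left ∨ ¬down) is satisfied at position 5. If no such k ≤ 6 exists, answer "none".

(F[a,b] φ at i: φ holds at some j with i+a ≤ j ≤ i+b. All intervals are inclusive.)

1

Scan j = 5,6,… for (left ∨ ¬down):
  j=5: fails
  j=6: holds
First hit at j=6, so smallest k = 6-5 = 1.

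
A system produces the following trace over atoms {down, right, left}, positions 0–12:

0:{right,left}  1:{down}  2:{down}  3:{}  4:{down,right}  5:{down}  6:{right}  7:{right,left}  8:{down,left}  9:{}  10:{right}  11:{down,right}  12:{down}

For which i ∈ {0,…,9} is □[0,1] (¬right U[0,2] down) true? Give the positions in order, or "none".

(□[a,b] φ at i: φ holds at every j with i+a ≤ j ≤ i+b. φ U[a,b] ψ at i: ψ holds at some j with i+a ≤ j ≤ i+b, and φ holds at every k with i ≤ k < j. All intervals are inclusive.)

Evaluate at each i in [0,9]:
  i=0: ✗ (fails at j=0)
  i=1: ✓ (all of [1,2])
  i=2: ✓ (all of [2,3])
  i=3: ✓ (all of [3,4])
  i=4: ✓ (all of [4,5])
  i=5: ✗ (fails at j=6)
  i=6: ✗ (fails at j=6)
  i=7: ✗ (fails at j=7)
  i=8: ✗ (fails at j=9)
  i=9: ✗ (fails at j=9)

1, 2, 3, 4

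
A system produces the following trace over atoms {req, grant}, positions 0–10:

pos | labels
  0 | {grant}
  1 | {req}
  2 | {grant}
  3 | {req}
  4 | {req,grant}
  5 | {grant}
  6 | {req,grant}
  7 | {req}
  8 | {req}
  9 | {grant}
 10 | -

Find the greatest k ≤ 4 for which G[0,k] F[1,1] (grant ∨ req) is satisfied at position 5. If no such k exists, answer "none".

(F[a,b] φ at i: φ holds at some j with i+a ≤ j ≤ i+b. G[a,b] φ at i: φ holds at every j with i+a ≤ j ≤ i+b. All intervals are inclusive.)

F[1,1] (grant ∨ req) must hold from j=5 onward; find where it first fails.
  j=5: holds
  j=6: holds
  j=7: holds
  j=8: holds
  j=9: fails
Holds on [5,8], so largest k = 3.

3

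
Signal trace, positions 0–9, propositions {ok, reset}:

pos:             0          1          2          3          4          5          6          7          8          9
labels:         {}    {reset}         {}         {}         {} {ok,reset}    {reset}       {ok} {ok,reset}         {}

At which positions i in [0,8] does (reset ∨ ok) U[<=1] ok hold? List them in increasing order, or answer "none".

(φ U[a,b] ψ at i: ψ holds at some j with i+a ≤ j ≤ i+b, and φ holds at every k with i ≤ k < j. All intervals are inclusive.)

Evaluate at each i in [0,8]:
  i=0: ✗ (no rhs in [0,1])
  i=1: ✗ (no rhs in [1,2])
  i=2: ✗ (no rhs in [2,3])
  i=3: ✗ (no rhs in [3,4])
  i=4: ✗ (lhs fails at k=4 before rhs at j=5)
  i=5: ✓ (rhs at j=5)
  i=6: ✓ (rhs at j=7; lhs holds on [6,6])
  i=7: ✓ (rhs at j=7)
  i=8: ✓ (rhs at j=8)

5, 6, 7, 8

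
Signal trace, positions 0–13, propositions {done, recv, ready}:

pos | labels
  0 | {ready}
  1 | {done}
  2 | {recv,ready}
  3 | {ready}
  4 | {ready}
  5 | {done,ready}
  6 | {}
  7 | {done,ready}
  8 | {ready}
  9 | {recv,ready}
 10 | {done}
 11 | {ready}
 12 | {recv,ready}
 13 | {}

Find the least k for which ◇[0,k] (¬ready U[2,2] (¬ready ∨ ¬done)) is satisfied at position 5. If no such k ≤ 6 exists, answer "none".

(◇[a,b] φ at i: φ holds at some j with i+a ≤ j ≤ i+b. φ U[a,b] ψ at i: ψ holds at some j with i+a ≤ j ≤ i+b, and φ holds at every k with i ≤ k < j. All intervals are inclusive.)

Scan j = 5,6,… for (¬ready U[2,2] (¬ready ∨ ¬done)):
  j=5: fails
  j=6: fails
  j=7: fails
  j=8: fails
  j=9: fails
  j=10: fails
  j=11: fails
No j in [5,11] satisfies it → none.

none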